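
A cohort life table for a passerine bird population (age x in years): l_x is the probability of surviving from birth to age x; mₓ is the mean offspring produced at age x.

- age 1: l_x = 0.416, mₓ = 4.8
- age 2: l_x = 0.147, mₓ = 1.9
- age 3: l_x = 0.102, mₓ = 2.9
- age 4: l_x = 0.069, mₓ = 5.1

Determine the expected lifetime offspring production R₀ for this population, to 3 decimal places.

R₀ = Σ l_x mₓ:
  age 1: 0.416 × 4.8 = 1.9968
  age 2: 0.147 × 1.9 = 0.2793
  age 3: 0.102 × 2.9 = 0.2958
  age 4: 0.069 × 5.1 = 0.3519
R₀ = 1.9968 + 0.2793 + 0.2958 + 0.3519 = 2.9238

2.924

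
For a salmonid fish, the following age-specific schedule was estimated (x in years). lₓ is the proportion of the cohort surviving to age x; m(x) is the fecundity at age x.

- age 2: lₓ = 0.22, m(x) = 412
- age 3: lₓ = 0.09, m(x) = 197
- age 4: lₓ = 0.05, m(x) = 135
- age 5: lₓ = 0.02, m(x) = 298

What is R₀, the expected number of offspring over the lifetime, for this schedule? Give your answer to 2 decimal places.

R₀ = Σ lₓ m(x):
  age 2: 0.22 × 412 = 90.6400
  age 3: 0.09 × 197 = 17.7300
  age 4: 0.05 × 135 = 6.7500
  age 5: 0.02 × 298 = 5.9600
R₀ = 90.6400 + 17.7300 + 6.7500 + 5.9600 = 121.0800

121.08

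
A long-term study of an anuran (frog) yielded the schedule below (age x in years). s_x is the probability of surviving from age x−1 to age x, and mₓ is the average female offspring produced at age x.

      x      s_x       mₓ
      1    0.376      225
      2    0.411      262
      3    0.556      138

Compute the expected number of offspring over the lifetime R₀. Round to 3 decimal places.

Survivorship from birth: l_x = s_1·s_2·…·s_x.
  l_1 = 0.37600
  l_2 = 0.15454
  l_3 = 0.08592
R₀ = Σ l_x mₓ:
  age 1: 0.37600 × 225 = 84.6000
  age 2: 0.15454 × 262 = 40.4895
  age 3: 0.08592 × 138 = 11.8570
R₀ = 84.6000 + 40.4895 + 11.8570 = 136.9464

136.946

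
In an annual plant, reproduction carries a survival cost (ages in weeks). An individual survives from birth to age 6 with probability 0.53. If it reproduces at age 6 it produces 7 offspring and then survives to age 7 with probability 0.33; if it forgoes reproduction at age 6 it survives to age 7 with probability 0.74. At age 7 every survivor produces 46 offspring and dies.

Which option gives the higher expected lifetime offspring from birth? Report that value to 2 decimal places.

18.04

breed at age 6: R₀ = 0.53 × (7 + 0.33 × 46) = 0.53 × 22.1800 = 11.7554
delay to age 7: R₀ = 0.53 × (0.74 × 46) = 0.53 × 34.0400 = 18.0412
Higher: delay to age 7 (18.0412).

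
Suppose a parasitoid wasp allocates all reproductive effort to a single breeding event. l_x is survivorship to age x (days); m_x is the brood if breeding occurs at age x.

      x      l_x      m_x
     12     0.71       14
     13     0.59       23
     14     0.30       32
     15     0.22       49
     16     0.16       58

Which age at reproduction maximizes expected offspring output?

Expected offspring if breeding at age x = l_x × m_x:
  age 12: 0.71 × 14 = 9.940
  age 13: 0.59 × 23 = 13.570
  age 14: 0.30 × 32 = 9.600
  age 15: 0.22 × 49 = 10.780
  age 16: 0.16 × 58 = 9.280
Maximum at age 13 (13.570).

13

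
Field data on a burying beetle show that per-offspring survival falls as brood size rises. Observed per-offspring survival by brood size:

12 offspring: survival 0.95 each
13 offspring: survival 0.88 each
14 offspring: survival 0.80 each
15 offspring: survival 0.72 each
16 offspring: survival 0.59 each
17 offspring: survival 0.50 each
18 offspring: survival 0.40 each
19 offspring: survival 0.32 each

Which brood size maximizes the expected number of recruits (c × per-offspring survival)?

13

Expected recruits = c × s(c):
  c=12: 12 × 0.95 = 11.400
  c=13: 13 × 0.88 = 11.440
  c=14: 14 × 0.80 = 11.200
  c=15: 15 × 0.72 = 10.800
  c=16: 16 × 0.59 = 9.440
  c=17: 17 × 0.50 = 8.500
  c=18: 18 × 0.40 = 7.200
  c=19: 19 × 0.32 = 6.080
Maximum at c = 13 (11.440 recruits).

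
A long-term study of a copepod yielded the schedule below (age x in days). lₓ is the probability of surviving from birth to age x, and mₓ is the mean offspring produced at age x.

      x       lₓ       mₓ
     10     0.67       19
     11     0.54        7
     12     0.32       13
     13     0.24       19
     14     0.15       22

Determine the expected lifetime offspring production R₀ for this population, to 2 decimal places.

R₀ = Σ lₓ mₓ:
  age 10: 0.67 × 19 = 12.7300
  age 11: 0.54 × 7 = 3.7800
  age 12: 0.32 × 13 = 4.1600
  age 13: 0.24 × 19 = 4.5600
  age 14: 0.15 × 22 = 3.3000
R₀ = 12.7300 + 3.7800 + 4.1600 + 4.5600 + 3.3000 = 28.5300

28.53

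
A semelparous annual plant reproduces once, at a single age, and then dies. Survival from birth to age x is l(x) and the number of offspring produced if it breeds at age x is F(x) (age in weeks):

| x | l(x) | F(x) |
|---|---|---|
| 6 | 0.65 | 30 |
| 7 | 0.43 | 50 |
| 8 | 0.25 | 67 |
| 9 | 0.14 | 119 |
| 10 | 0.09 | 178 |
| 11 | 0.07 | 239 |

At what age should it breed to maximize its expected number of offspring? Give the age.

Expected offspring if breeding at age x = l(x) × F(x):
  age 6: 0.65 × 30 = 19.500
  age 7: 0.43 × 50 = 21.500
  age 8: 0.25 × 67 = 16.750
  age 9: 0.14 × 119 = 16.660
  age 10: 0.09 × 178 = 16.020
  age 11: 0.07 × 239 = 16.730
Maximum at age 7 (21.500).

7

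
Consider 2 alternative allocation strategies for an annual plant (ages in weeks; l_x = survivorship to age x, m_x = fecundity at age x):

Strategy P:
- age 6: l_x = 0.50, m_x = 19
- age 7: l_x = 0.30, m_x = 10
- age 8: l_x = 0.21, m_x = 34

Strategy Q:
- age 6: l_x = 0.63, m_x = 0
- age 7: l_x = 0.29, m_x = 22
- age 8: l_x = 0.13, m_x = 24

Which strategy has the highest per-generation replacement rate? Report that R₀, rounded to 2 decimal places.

Strategy P: R₀ = 0.50×19 + 0.30×10 + 0.21×34 = 19.6400
Strategy Q: R₀ = 0.63×0 + 0.29×22 + 0.13×24 = 9.5000
Highest R₀: strategy P with 19.6400.

19.64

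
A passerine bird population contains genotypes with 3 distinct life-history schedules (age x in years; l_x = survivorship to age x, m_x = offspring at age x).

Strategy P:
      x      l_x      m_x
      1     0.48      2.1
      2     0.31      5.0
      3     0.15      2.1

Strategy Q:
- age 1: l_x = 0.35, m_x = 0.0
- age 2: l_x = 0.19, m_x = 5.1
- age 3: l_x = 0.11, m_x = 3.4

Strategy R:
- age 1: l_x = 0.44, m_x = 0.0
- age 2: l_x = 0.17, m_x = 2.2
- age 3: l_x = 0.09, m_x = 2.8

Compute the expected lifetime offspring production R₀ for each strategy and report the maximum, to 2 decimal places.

2.87

Strategy P: R₀ = 0.48×2.1 + 0.31×5.0 + 0.15×2.1 = 2.8730
Strategy Q: R₀ = 0.35×0.0 + 0.19×5.1 + 0.11×3.4 = 1.3430
Strategy R: R₀ = 0.44×0.0 + 0.17×2.2 + 0.09×2.8 = 0.6260
Highest R₀: strategy P with 2.8730.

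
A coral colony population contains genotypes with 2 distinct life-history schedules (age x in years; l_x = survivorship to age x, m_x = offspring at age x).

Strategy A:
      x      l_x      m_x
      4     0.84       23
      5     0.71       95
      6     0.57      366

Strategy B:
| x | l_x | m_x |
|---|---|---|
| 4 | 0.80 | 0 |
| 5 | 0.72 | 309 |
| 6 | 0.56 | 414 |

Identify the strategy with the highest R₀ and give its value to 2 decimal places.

Strategy A: R₀ = 0.84×23 + 0.71×95 + 0.57×366 = 295.3900
Strategy B: R₀ = 0.80×0 + 0.72×309 + 0.56×414 = 454.3200
Highest R₀: strategy B with 454.3200.

454.32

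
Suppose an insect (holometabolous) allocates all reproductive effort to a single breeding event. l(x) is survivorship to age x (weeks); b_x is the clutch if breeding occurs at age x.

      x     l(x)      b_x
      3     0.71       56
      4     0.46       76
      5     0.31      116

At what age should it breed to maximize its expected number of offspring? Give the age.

3

Expected offspring if breeding at age x = l(x) × b_x:
  age 3: 0.71 × 56 = 39.760
  age 4: 0.46 × 76 = 34.960
  age 5: 0.31 × 116 = 35.960
Maximum at age 3 (39.760).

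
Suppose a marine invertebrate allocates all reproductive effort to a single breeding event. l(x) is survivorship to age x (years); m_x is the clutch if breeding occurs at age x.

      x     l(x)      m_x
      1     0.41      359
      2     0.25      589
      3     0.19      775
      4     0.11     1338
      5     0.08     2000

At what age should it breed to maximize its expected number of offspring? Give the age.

Expected offspring if breeding at age x = l(x) × m_x:
  age 1: 0.41 × 359 = 147.190
  age 2: 0.25 × 589 = 147.250
  age 3: 0.19 × 775 = 147.250
  age 4: 0.11 × 1338 = 147.180
  age 5: 0.08 × 2000 = 160.000
Maximum at age 5 (160.000).

5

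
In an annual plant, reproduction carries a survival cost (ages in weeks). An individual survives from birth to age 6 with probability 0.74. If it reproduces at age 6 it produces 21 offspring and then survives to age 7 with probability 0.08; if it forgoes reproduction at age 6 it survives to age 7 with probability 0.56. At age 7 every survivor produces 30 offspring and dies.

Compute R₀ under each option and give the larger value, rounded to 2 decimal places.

17.32

breed at age 6: R₀ = 0.74 × (21 + 0.08 × 30) = 0.74 × 23.4000 = 17.3160
delay to age 7: R₀ = 0.74 × (0.56 × 30) = 0.74 × 16.8000 = 12.4320
Higher: breed at age 6 (17.3160).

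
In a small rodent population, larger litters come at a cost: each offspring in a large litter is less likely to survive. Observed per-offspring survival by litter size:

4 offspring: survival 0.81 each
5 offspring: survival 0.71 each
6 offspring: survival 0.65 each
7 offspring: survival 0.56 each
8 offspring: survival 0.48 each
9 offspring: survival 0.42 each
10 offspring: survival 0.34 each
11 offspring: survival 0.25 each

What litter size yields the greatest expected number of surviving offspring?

7

Expected surviving offspring = c × s(c):
  c=4: 4 × 0.81 = 3.240
  c=5: 5 × 0.71 = 3.550
  c=6: 6 × 0.65 = 3.900
  c=7: 7 × 0.56 = 3.920
  c=8: 8 × 0.48 = 3.840
  c=9: 9 × 0.42 = 3.780
  c=10: 10 × 0.34 = 3.400
  c=11: 11 × 0.25 = 2.750
Maximum at c = 7 (3.920 surviving offspring).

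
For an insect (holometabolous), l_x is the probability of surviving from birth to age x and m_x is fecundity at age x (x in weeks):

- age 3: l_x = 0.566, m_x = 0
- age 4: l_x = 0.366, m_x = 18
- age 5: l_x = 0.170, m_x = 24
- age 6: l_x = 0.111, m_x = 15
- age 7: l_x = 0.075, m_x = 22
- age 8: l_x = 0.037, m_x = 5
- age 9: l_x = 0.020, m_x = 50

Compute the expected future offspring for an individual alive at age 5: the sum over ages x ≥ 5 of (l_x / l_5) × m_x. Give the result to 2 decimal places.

50.47

l_5 = 0.170. Conditional survival from age 5 to x is l_x / l_5.
  x=5: (0.170/0.170) × 24 = 24.0000
  x=6: (0.111/0.170) × 15 = 9.7941
  x=7: (0.075/0.170) × 22 = 9.7059
  x=8: (0.037/0.170) × 5 = 1.0882
  x=9: (0.020/0.170) × 50 = 5.8824
Sum = 24.0000 + 9.7941 + 9.7059 + 1.0882 + 5.8824 = 50.4706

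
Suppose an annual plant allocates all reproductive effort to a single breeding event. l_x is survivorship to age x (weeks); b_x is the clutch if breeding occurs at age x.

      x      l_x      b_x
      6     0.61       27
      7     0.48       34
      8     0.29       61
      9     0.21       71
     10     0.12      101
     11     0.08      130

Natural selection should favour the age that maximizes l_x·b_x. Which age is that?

Expected offspring if breeding at age x = l_x × b_x:
  age 6: 0.61 × 27 = 16.470
  age 7: 0.48 × 34 = 16.320
  age 8: 0.29 × 61 = 17.690
  age 9: 0.21 × 71 = 14.910
  age 10: 0.12 × 101 = 12.120
  age 11: 0.08 × 130 = 10.400
Maximum at age 8 (17.690).

8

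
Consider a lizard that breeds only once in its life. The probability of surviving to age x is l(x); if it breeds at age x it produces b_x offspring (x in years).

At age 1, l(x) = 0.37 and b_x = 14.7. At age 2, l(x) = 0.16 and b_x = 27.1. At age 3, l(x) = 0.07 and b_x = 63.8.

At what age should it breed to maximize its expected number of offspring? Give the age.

1

Expected offspring if breeding at age x = l(x) × b_x:
  age 1: 0.37 × 14.7 = 5.439
  age 2: 0.16 × 27.1 = 4.336
  age 3: 0.07 × 63.8 = 4.466
Maximum at age 1 (5.439).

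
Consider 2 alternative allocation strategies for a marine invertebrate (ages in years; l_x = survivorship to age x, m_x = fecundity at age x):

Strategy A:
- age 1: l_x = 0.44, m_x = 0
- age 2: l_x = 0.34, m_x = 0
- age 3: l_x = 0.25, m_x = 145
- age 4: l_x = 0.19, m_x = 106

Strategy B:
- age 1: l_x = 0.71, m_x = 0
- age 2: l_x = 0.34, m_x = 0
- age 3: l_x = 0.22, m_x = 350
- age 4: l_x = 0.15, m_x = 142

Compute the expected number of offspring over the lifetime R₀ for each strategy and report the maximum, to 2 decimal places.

Strategy A: R₀ = 0.44×0 + 0.34×0 + 0.25×145 + 0.19×106 = 56.3900
Strategy B: R₀ = 0.71×0 + 0.34×0 + 0.22×350 + 0.15×142 = 98.3000
Highest R₀: strategy B with 98.3000.

98.30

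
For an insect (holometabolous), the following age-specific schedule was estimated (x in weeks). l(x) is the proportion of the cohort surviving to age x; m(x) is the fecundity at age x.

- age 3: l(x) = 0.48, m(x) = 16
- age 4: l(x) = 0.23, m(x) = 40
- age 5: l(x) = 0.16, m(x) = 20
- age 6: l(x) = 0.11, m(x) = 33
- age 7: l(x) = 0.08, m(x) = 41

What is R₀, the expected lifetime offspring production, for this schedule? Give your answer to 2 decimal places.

R₀ = Σ l(x) m(x):
  age 3: 0.48 × 16 = 7.6800
  age 4: 0.23 × 40 = 9.2000
  age 5: 0.16 × 20 = 3.2000
  age 6: 0.11 × 33 = 3.6300
  age 7: 0.08 × 41 = 3.2800
R₀ = 7.6800 + 9.2000 + 3.2000 + 3.6300 + 3.2800 = 26.9900

26.99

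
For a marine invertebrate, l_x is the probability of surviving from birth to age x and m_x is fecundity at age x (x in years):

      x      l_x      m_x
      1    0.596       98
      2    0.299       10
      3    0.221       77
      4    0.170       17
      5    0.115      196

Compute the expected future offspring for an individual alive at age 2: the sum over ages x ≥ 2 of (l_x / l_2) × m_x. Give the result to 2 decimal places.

151.96

l_2 = 0.299. Conditional survival from age 2 to x is l_x / l_2.
  x=2: (0.299/0.299) × 10 = 10.0000
  x=3: (0.221/0.299) × 77 = 56.9130
  x=4: (0.170/0.299) × 17 = 9.6656
  x=5: (0.115/0.299) × 196 = 75.3846
Sum = 10.0000 + 56.9130 + 9.6656 + 75.3846 = 151.9632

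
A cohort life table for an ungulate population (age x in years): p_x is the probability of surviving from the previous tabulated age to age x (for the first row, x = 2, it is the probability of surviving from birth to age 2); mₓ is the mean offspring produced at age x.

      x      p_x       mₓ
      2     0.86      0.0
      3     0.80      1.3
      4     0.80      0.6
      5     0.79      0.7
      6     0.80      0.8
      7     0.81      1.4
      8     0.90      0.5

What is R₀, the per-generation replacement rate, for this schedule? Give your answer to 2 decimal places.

Survivorship from birth: l_x = p_2·p_3·…·p_x.
  l_2 = 0.86000
  l_3 = 0.68800
  l_4 = 0.55040
  l_5 = 0.43482
  l_6 = 0.34785
  l_7 = 0.28176
  l_8 = 0.25358
R₀ = Σ l_x mₓ:
  age 2: 0.86000 × 0.0 = 0.0000
  age 3: 0.68800 × 1.3 = 0.8944
  age 4: 0.55040 × 0.6 = 0.3302
  age 5: 0.43482 × 0.7 = 0.3044
  age 6: 0.34785 × 0.8 = 0.2783
  age 7: 0.28176 × 1.4 = 0.3945
  age 8: 0.25358 × 0.5 = 0.1268
R₀ = 0.0000 + 0.8944 + 0.3302 + 0.3044 + 0.2783 + 0.3945 + 0.1268 = 2.3285

2.33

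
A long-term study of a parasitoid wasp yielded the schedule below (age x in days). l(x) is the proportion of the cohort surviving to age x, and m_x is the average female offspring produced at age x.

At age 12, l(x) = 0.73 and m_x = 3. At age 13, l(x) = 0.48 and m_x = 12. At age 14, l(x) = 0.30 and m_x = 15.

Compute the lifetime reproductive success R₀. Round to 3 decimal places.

R₀ = Σ l(x) m_x:
  age 12: 0.73 × 3 = 2.1900
  age 13: 0.48 × 12 = 5.7600
  age 14: 0.30 × 15 = 4.5000
R₀ = 2.1900 + 5.7600 + 4.5000 = 12.4500

12.450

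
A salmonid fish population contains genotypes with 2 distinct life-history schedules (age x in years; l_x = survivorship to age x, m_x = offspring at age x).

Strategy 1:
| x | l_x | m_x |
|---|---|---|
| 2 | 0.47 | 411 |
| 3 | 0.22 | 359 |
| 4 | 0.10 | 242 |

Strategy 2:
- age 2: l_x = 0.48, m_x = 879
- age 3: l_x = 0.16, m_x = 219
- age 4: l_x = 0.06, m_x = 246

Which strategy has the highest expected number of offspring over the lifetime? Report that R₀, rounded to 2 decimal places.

471.72

Strategy 1: R₀ = 0.47×411 + 0.22×359 + 0.10×242 = 296.3500
Strategy 2: R₀ = 0.48×879 + 0.16×219 + 0.06×246 = 471.7200
Highest R₀: strategy 2 with 471.7200.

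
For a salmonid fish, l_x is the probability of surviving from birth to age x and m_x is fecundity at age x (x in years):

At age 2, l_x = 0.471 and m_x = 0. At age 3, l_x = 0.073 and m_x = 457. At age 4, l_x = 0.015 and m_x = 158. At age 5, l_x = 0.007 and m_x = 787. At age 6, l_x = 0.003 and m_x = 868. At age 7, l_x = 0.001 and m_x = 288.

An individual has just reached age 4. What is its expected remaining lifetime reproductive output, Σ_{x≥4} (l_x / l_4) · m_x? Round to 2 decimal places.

l_4 = 0.015. Conditional survival from age 4 to x is l_x / l_4.
  x=4: (0.015/0.015) × 158 = 158.0000
  x=5: (0.007/0.015) × 787 = 367.2667
  x=6: (0.003/0.015) × 868 = 173.6000
  x=7: (0.001/0.015) × 288 = 19.2000
Sum = 158.0000 + 367.2667 + 173.6000 + 19.2000 = 718.0667

718.07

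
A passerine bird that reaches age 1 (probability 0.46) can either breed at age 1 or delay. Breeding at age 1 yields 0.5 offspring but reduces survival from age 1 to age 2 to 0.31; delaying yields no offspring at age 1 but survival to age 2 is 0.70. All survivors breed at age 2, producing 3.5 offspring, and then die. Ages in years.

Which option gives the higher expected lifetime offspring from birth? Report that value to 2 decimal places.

breed at age 1: R₀ = 0.46 × (0.5 + 0.31 × 3.5) = 0.46 × 1.5850 = 0.7291
delay to age 2: R₀ = 0.46 × (0.70 × 3.5) = 0.46 × 2.4500 = 1.1270
Higher: delay to age 2 (1.1270).

1.13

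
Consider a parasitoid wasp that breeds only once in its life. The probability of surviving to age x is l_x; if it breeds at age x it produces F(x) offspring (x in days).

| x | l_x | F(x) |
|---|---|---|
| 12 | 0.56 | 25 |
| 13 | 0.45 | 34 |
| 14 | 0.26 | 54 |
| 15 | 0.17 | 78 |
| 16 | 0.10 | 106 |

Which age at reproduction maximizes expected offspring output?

13

Expected offspring if breeding at age x = l_x × F(x):
  age 12: 0.56 × 25 = 14.000
  age 13: 0.45 × 34 = 15.300
  age 14: 0.26 × 54 = 14.040
  age 15: 0.17 × 78 = 13.260
  age 16: 0.10 × 106 = 10.600
Maximum at age 13 (15.300).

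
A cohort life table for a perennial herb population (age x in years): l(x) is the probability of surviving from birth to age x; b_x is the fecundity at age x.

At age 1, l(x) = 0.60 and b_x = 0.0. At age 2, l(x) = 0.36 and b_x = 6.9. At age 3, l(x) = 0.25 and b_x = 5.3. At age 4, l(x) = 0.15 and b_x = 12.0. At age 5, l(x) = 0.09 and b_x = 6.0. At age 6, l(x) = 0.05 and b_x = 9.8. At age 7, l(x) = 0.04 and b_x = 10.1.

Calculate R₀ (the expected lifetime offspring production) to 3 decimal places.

7.043

R₀ = Σ l(x) b_x:
  age 1: 0.60 × 0.0 = 0.0000
  age 2: 0.36 × 6.9 = 2.4840
  age 3: 0.25 × 5.3 = 1.3250
  age 4: 0.15 × 12.0 = 1.8000
  age 5: 0.09 × 6.0 = 0.5400
  age 6: 0.05 × 9.8 = 0.4900
  age 7: 0.04 × 10.1 = 0.4040
R₀ = 0.0000 + 2.4840 + 1.3250 + 1.8000 + 0.5400 + 0.4900 + 0.4040 = 7.0430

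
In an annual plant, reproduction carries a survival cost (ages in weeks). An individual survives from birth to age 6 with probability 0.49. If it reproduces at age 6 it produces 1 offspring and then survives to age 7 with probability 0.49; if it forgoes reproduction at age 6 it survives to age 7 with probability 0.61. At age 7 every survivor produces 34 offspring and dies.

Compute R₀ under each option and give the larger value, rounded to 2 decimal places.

10.16

breed at age 6: R₀ = 0.49 × (1 + 0.49 × 34) = 0.49 × 17.6600 = 8.6534
delay to age 7: R₀ = 0.49 × (0.61 × 34) = 0.49 × 20.7400 = 10.1626
Higher: delay to age 7 (10.1626).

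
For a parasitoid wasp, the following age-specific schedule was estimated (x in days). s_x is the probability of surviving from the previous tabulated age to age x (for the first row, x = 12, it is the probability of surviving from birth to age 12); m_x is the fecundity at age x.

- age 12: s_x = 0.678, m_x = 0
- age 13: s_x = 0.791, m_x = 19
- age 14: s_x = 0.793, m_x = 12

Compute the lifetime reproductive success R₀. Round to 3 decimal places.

15.293

Survivorship from birth: l_x = s_12·s_13·…·s_x.
  l_12 = 0.67800
  l_13 = 0.53630
  l_14 = 0.42528
R₀ = Σ l_x m_x:
  age 12: 0.67800 × 0 = 0.0000
  age 13: 0.53630 × 19 = 10.1897
  age 14: 0.42528 × 12 = 5.1034
R₀ = 0.0000 + 10.1897 + 5.1034 = 15.2931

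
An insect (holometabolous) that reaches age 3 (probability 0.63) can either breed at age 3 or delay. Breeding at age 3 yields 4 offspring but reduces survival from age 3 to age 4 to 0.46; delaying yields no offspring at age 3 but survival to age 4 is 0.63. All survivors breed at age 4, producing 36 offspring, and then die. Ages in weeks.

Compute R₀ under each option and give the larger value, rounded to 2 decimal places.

14.29

breed at age 3: R₀ = 0.63 × (4 + 0.46 × 36) = 0.63 × 20.5600 = 12.9528
delay to age 4: R₀ = 0.63 × (0.63 × 36) = 0.63 × 22.6800 = 14.2884
Higher: delay to age 4 (14.2884).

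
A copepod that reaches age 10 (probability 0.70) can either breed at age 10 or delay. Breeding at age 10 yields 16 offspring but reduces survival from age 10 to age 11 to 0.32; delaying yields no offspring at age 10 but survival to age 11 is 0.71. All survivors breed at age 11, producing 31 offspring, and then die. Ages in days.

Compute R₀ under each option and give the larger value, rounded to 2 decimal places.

breed at age 10: R₀ = 0.70 × (16 + 0.32 × 31) = 0.70 × 25.9200 = 18.1440
delay to age 11: R₀ = 0.70 × (0.71 × 31) = 0.70 × 22.0100 = 15.4070
Higher: breed at age 10 (18.1440).

18.14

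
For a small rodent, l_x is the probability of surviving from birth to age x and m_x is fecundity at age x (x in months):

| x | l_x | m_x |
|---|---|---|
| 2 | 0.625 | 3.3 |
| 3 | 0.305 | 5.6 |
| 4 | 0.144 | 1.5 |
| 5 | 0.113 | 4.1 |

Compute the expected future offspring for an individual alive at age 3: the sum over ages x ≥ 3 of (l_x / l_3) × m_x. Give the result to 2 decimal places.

7.83

l_3 = 0.305. Conditional survival from age 3 to x is l_x / l_3.
  x=3: (0.305/0.305) × 5.6 = 5.6000
  x=4: (0.144/0.305) × 1.5 = 0.7082
  x=5: (0.113/0.305) × 4.1 = 1.5190
Sum = 5.6000 + 0.7082 + 1.5190 = 7.8272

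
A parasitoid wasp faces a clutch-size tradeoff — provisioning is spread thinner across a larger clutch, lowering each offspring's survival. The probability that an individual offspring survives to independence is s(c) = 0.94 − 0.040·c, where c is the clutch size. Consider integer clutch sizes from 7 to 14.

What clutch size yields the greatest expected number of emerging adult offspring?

Expected emerging adult offspring = c × s(c):
  c=7: 7 × 0.660 = 4.620
  c=8: 8 × 0.620 = 4.960
  c=9: 9 × 0.580 = 5.220
  c=10: 10 × 0.540 = 5.400
  c=11: 11 × 0.500 = 5.500
  c=12: 12 × 0.460 = 5.520
  c=13: 13 × 0.420 = 5.460
  c=14: 14 × 0.380 = 5.320
Maximum at c = 12 (5.520 emerging adult offspring).

12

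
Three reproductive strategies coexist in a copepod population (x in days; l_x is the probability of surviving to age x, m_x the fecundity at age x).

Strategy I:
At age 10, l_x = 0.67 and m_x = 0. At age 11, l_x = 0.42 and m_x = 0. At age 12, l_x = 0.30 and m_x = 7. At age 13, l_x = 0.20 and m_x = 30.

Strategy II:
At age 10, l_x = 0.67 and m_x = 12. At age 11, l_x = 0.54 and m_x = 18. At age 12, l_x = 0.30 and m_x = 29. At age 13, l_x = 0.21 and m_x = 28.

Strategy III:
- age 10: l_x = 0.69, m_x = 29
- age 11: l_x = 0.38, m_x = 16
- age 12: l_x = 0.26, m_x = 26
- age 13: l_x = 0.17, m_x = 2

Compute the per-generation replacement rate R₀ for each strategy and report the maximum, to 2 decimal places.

Strategy I: R₀ = 0.67×0 + 0.42×0 + 0.30×7 + 0.20×30 = 8.1000
Strategy II: R₀ = 0.67×12 + 0.54×18 + 0.30×29 + 0.21×28 = 32.3400
Strategy III: R₀ = 0.69×29 + 0.38×16 + 0.26×26 + 0.17×2 = 33.1900
Highest R₀: strategy III with 33.1900.

33.19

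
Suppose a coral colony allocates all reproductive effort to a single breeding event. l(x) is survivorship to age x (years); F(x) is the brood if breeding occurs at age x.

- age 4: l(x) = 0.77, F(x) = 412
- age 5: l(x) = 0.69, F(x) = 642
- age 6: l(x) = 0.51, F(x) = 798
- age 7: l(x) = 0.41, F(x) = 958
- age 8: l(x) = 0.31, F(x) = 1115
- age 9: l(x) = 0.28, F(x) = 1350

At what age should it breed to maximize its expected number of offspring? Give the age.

5

Expected offspring if breeding at age x = l(x) × F(x):
  age 4: 0.77 × 412 = 317.240
  age 5: 0.69 × 642 = 442.980
  age 6: 0.51 × 798 = 406.980
  age 7: 0.41 × 958 = 392.780
  age 8: 0.31 × 1115 = 345.650
  age 9: 0.28 × 1350 = 378.000
Maximum at age 5 (442.980).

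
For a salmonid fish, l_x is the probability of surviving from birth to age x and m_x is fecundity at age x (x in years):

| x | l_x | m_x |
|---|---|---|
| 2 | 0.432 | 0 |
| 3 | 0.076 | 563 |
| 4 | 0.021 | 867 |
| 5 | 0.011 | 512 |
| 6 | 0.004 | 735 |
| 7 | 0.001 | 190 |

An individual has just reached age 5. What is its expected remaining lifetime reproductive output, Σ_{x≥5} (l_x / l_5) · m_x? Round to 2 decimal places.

796.55

l_5 = 0.011. Conditional survival from age 5 to x is l_x / l_5.
  x=5: (0.011/0.011) × 512 = 512.0000
  x=6: (0.004/0.011) × 735 = 267.2727
  x=7: (0.001/0.011) × 190 = 17.2727
Sum = 512.0000 + 267.2727 + 17.2727 = 796.5455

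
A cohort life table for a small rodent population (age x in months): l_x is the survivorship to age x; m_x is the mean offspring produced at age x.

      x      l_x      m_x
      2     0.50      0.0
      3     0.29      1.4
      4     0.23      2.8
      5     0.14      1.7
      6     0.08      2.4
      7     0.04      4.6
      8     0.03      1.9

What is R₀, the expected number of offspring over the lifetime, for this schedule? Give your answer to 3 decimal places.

R₀ = Σ l_x m_x:
  age 2: 0.50 × 0.0 = 0.0000
  age 3: 0.29 × 1.4 = 0.4060
  age 4: 0.23 × 2.8 = 0.6440
  age 5: 0.14 × 1.7 = 0.2380
  age 6: 0.08 × 2.4 = 0.1920
  age 7: 0.04 × 4.6 = 0.1840
  age 8: 0.03 × 1.9 = 0.0570
R₀ = 0.0000 + 0.4060 + 0.6440 + 0.2380 + 0.1920 + 0.1840 + 0.0570 = 1.7210

1.721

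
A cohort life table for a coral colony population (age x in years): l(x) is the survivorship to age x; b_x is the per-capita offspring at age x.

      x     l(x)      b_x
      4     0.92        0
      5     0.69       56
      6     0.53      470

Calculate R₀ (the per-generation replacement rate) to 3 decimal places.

R₀ = Σ l(x) b_x:
  age 4: 0.92 × 0 = 0.0000
  age 5: 0.69 × 56 = 38.6400
  age 6: 0.53 × 470 = 249.1000
R₀ = 0.0000 + 38.6400 + 249.1000 = 287.7400

287.740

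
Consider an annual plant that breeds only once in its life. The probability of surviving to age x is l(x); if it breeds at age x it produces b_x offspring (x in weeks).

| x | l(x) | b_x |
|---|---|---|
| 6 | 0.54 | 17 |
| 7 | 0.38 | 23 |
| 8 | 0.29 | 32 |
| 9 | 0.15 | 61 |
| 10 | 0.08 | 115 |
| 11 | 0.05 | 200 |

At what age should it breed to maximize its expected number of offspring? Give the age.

Expected offspring if breeding at age x = l(x) × b_x:
  age 6: 0.54 × 17 = 9.180
  age 7: 0.38 × 23 = 8.740
  age 8: 0.29 × 32 = 9.280
  age 9: 0.15 × 61 = 9.150
  age 10: 0.08 × 115 = 9.200
  age 11: 0.05 × 200 = 10.000
Maximum at age 11 (10.000).

11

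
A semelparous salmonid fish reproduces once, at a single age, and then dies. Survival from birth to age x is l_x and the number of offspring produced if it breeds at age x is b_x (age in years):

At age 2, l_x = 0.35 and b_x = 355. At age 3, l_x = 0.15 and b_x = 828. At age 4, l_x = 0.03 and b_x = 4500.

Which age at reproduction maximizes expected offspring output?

4

Expected offspring if breeding at age x = l_x × b_x:
  age 2: 0.35 × 355 = 124.250
  age 3: 0.15 × 828 = 124.200
  age 4: 0.03 × 4500 = 135.000
Maximum at age 4 (135.000).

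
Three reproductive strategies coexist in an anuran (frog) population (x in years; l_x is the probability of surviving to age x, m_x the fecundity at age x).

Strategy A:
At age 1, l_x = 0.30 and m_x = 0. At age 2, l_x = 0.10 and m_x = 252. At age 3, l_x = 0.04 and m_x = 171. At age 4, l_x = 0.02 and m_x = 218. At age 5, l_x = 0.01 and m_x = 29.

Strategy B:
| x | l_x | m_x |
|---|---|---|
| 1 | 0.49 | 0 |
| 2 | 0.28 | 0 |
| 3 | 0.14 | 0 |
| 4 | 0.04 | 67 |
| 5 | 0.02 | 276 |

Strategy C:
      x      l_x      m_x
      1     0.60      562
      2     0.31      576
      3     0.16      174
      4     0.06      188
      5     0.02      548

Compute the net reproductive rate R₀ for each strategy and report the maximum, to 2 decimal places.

Strategy A: R₀ = 0.30×0 + 0.10×252 + 0.04×171 + 0.02×218 + 0.01×29 = 36.6900
Strategy B: R₀ = 0.49×0 + 0.28×0 + 0.14×0 + 0.04×67 + 0.02×276 = 8.2000
Strategy C: R₀ = 0.60×562 + 0.31×576 + 0.16×174 + 0.06×188 + 0.02×548 = 565.8400
Highest R₀: strategy C with 565.8400.

565.84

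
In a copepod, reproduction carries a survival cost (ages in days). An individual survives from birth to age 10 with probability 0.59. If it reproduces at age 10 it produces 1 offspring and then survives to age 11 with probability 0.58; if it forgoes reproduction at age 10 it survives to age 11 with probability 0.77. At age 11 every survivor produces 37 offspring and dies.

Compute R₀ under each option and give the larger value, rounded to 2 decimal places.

breed at age 10: R₀ = 0.59 × (1 + 0.58 × 37) = 0.59 × 22.4600 = 13.2514
delay to age 11: R₀ = 0.59 × (0.77 × 37) = 0.59 × 28.4900 = 16.8091
Higher: delay to age 11 (16.8091).

16.81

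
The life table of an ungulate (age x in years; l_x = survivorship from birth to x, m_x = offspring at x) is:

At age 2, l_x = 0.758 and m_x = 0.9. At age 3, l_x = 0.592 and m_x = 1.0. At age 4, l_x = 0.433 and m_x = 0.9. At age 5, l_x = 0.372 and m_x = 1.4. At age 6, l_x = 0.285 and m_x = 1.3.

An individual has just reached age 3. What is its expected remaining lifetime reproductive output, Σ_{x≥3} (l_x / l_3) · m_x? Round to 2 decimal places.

l_3 = 0.592. Conditional survival from age 3 to x is l_x / l_3.
  x=3: (0.592/0.592) × 1.0 = 1.0000
  x=4: (0.433/0.592) × 0.9 = 0.6583
  x=5: (0.372/0.592) × 1.4 = 0.8797
  x=6: (0.285/0.592) × 1.3 = 0.6258
Sum = 1.0000 + 0.6583 + 0.8797 + 0.6258 = 3.1639

3.16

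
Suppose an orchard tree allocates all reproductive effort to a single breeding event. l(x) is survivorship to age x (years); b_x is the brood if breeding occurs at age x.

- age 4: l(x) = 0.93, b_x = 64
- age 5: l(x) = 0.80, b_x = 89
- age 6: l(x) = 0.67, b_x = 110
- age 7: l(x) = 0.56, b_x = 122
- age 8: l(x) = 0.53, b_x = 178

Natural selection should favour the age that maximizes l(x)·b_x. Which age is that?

8

Expected offspring if breeding at age x = l(x) × b_x:
  age 4: 0.93 × 64 = 59.520
  age 5: 0.80 × 89 = 71.200
  age 6: 0.67 × 110 = 73.700
  age 7: 0.56 × 122 = 68.320
  age 8: 0.53 × 178 = 94.340
Maximum at age 8 (94.340).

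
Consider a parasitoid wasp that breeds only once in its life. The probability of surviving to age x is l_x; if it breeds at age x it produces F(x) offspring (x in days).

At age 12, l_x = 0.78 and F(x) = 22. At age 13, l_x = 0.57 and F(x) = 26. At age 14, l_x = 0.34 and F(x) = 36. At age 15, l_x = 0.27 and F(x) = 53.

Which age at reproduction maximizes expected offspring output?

Expected offspring if breeding at age x = l_x × F(x):
  age 12: 0.78 × 22 = 17.160
  age 13: 0.57 × 26 = 14.820
  age 14: 0.34 × 36 = 12.240
  age 15: 0.27 × 53 = 14.310
Maximum at age 12 (17.160).

12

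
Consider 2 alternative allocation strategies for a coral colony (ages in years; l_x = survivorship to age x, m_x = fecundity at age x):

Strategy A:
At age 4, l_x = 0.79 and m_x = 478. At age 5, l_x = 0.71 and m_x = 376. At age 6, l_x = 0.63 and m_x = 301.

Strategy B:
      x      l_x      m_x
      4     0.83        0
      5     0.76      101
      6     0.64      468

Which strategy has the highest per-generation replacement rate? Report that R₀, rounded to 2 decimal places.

Strategy A: R₀ = 0.79×478 + 0.71×376 + 0.63×301 = 834.2100
Strategy B: R₀ = 0.83×0 + 0.76×101 + 0.64×468 = 376.2800
Highest R₀: strategy A with 834.2100.

834.21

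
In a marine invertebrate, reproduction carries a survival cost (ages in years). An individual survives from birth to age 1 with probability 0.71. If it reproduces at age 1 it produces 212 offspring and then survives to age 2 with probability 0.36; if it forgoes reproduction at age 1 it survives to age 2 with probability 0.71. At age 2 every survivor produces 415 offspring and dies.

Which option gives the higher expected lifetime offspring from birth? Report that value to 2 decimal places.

breed at age 1: R₀ = 0.71 × (212 + 0.36 × 415) = 0.71 × 361.4000 = 256.5940
delay to age 2: R₀ = 0.71 × (0.71 × 415) = 0.71 × 294.6500 = 209.2015
Higher: breed at age 1 (256.5940).

256.59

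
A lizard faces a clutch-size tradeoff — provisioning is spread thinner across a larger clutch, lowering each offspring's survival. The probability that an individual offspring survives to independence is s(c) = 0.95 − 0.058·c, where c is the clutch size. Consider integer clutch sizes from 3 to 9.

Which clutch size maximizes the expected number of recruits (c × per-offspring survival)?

Expected recruits = c × s(c):
  c=3: 3 × 0.776 = 2.328
  c=4: 4 × 0.718 = 2.872
  c=5: 5 × 0.660 = 3.300
  c=6: 6 × 0.602 = 3.612
  c=7: 7 × 0.544 = 3.808
  c=8: 8 × 0.486 = 3.888
  c=9: 9 × 0.428 = 3.852
Maximum at c = 8 (3.888 recruits).

8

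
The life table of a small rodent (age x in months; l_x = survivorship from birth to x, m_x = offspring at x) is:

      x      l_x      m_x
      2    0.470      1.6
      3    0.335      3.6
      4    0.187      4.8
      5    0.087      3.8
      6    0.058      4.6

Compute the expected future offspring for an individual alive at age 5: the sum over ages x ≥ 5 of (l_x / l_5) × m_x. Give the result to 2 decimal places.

6.87

l_5 = 0.087. Conditional survival from age 5 to x is l_x / l_5.
  x=5: (0.087/0.087) × 3.8 = 3.8000
  x=6: (0.058/0.087) × 4.6 = 3.0667
Sum = 3.8000 + 3.0667 = 6.8667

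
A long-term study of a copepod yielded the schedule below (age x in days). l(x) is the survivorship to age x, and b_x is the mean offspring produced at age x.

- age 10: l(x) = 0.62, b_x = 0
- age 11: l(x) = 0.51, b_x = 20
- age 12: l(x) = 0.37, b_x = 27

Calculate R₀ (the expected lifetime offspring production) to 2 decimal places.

R₀ = Σ l(x) b_x:
  age 10: 0.62 × 0 = 0.0000
  age 11: 0.51 × 20 = 10.2000
  age 12: 0.37 × 27 = 9.9900
R₀ = 0.0000 + 10.2000 + 9.9900 = 20.1900

20.19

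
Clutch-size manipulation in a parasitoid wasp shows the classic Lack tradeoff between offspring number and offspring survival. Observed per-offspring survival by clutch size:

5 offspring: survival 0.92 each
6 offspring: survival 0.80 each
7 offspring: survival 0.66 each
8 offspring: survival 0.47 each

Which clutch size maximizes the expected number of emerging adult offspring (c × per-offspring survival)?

6

Expected emerging adult offspring = c × s(c):
  c=5: 5 × 0.92 = 4.600
  c=6: 6 × 0.80 = 4.800
  c=7: 7 × 0.66 = 4.620
  c=8: 8 × 0.47 = 3.760
Maximum at c = 6 (4.800 emerging adult offspring).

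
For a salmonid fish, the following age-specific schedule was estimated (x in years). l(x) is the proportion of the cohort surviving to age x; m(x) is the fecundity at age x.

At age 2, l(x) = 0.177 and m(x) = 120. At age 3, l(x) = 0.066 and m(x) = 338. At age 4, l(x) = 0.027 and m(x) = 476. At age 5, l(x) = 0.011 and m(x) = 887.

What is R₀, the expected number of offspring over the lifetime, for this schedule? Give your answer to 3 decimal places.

66.157

R₀ = Σ l(x) m(x):
  age 2: 0.177 × 120 = 21.2400
  age 3: 0.066 × 338 = 22.3080
  age 4: 0.027 × 476 = 12.8520
  age 5: 0.011 × 887 = 9.7570
R₀ = 21.2400 + 22.3080 + 12.8520 + 9.7570 = 66.1570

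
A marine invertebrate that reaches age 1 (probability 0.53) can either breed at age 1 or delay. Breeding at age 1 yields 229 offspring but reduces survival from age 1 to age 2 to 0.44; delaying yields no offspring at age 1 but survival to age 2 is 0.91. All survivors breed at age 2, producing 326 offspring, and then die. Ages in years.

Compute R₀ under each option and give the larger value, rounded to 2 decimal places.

breed at age 1: R₀ = 0.53 × (229 + 0.44 × 326) = 0.53 × 372.4400 = 197.3932
delay to age 2: R₀ = 0.53 × (0.91 × 326) = 0.53 × 296.6600 = 157.2298
Higher: breed at age 1 (197.3932).

197.39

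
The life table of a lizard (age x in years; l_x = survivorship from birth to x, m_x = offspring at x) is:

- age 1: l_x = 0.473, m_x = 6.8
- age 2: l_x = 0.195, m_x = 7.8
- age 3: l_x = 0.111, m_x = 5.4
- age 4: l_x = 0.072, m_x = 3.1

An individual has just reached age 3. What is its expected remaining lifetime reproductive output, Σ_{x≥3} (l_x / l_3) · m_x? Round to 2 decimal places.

7.41

l_3 = 0.111. Conditional survival from age 3 to x is l_x / l_3.
  x=3: (0.111/0.111) × 5.4 = 5.4000
  x=4: (0.072/0.111) × 3.1 = 2.0108
Sum = 5.4000 + 2.0108 = 7.4108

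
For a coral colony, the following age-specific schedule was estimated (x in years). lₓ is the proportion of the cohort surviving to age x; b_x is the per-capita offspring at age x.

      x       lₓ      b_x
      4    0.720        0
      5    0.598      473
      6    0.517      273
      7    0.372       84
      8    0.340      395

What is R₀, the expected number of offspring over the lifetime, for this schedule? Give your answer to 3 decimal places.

R₀ = Σ lₓ b_x:
  age 4: 0.720 × 0 = 0.0000
  age 5: 0.598 × 473 = 282.8540
  age 6: 0.517 × 273 = 141.1410
  age 7: 0.372 × 84 = 31.2480
  age 8: 0.340 × 395 = 134.3000
R₀ = 0.0000 + 282.8540 + 141.1410 + 31.2480 + 134.3000 = 589.5430

589.543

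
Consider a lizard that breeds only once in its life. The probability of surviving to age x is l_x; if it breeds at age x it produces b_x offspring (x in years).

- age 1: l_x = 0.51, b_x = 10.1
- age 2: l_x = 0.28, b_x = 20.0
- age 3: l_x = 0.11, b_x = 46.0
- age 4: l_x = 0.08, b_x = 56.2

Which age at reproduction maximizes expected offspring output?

2

Expected offspring if breeding at age x = l_x × b_x:
  age 1: 0.51 × 10.1 = 5.151
  age 2: 0.28 × 20.0 = 5.600
  age 3: 0.11 × 46.0 = 5.060
  age 4: 0.08 × 56.2 = 4.496
Maximum at age 2 (5.600).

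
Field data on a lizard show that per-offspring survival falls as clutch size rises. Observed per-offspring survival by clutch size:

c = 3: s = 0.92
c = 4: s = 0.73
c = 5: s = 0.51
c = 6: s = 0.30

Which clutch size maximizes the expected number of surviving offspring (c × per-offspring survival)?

4

Expected surviving offspring = c × s(c):
  c=3: 3 × 0.92 = 2.760
  c=4: 4 × 0.73 = 2.920
  c=5: 5 × 0.51 = 2.550
  c=6: 6 × 0.30 = 1.800
Maximum at c = 4 (2.920 surviving offspring).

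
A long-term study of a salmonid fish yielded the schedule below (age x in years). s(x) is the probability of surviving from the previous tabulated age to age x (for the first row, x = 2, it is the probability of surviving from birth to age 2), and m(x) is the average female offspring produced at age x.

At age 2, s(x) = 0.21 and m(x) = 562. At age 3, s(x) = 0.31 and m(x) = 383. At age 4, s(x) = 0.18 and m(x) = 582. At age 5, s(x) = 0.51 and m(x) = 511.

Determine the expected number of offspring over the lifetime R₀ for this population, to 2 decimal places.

Survivorship from birth: l_x = s_2·s_3·…·s_x.
  l_2 = 0.21000
  l_3 = 0.06510
  l_4 = 0.01172
  l_5 = 0.00598
R₀ = Σ l_x m(x):
  age 2: 0.21000 × 562 = 118.0200
  age 3: 0.06510 × 383 = 24.9333
  age 4: 0.01172 × 582 = 6.8210
  age 5: 0.00598 × 511 = 3.0558
R₀ = 118.0200 + 24.9333 + 6.8210 + 3.0558 = 152.8301

152.83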